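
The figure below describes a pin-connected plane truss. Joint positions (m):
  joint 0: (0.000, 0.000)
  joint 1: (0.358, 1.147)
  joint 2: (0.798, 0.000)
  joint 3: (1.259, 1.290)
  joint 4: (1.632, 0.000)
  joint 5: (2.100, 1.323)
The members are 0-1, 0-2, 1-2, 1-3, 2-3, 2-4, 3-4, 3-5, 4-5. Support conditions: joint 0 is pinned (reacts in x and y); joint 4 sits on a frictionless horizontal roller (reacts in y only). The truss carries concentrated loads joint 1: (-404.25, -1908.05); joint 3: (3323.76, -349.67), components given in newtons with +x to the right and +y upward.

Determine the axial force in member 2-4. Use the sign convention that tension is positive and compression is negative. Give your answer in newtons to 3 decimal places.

876.529

N=6 nodes, M=9 members, R=3 reactions → 2N=12, M+R=12
member 0 (0-1): L=1.2016, (cx,cy)=(0.2979,0.9546)
member 1 (0-2): L=0.7980, (cx,cy)=(1.0000,0.0000)
member 2 (1-2): L=1.2285, (cx,cy)=(0.3582,-0.9337)
member 3 (1-3): L=0.9123, (cx,cy)=(0.9876,0.1568)
member 4 (2-3): L=1.3699, (cx,cy)=(0.3365,0.9417)
member 5 (2-4): L=0.8340, (cx,cy)=(1.0000,0.0000)
member 6 (3-4): L=1.3428, (cx,cy)=(0.2778,-0.9606)
member 7 (3-5): L=0.8416, (cx,cy)=(0.9992,0.0392)
member 8 (4-5): L=1.4033, (cx,cy)=(0.3335,0.9428)
solve A·x = −loads:
  F[0-1] = +810.5199 N (tension)
  F[0-2] = +2678.0211 N (tension)
  F[1-2] = -2603.9983 N (compression)
  F[1-3] = +1598.1448 N (tension)
  F[2-3] = +2581.8321 N (tension)
  F[2-4] = +876.5295 N (tension)
  F[3-4] = -3155.6086 N (compression)
  F[3-5] = -0.0000 N (compression)
  F[4-5] = -0.0000 N (compression)
  Rx@0 = -2919.5100 N
  Ry@0 = -773.7090 N
  Ry@4 = +3031.4290 N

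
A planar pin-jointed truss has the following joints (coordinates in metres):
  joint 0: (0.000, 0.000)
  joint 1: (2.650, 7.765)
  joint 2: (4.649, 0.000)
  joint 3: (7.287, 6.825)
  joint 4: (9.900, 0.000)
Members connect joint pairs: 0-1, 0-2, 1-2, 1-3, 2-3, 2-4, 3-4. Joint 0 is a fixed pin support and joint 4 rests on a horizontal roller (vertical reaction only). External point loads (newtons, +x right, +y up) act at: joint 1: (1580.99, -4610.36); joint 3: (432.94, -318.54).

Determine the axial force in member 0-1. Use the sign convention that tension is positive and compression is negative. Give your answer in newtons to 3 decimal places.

N=5 nodes, M=7 members, R=3 reactions → 2N=10, M+R=10
member 0 (0-1): L=8.2047, (cx,cy)=(0.3230,0.9464)
member 1 (0-2): L=4.6490, (cx,cy)=(1.0000,0.0000)
member 2 (1-2): L=8.0182, (cx,cy)=(0.2493,-0.9684)
member 3 (1-3): L=4.7313, (cx,cy)=(0.9801,-0.1987)
member 4 (2-3): L=7.3171, (cx,cy)=(0.3605,0.9327)
member 5 (2-4): L=5.2510, (cx,cy)=(1.0000,0.0000)
member 6 (3-4): L=7.3081, (cx,cy)=(0.3575,-0.9339)
solve A·x = −loads:
  F[0-1] = -2030.6791 N (compression)
  F[0-2] = +2669.8071 N (tension)
  F[1-2] = -2435.0160 N (compression)
  F[1-3] = -1662.9476 N (compression)
  F[2-3] = +2528.1487 N (tension)
  F[2-4] = +1151.2730 N (tension)
  F[3-4] = -3219.9095 N (compression)
  Rx@0 = -2013.9300 N
  Ry@0 = +1921.8437 N
  Ry@4 = +3007.0563 N

-2030.679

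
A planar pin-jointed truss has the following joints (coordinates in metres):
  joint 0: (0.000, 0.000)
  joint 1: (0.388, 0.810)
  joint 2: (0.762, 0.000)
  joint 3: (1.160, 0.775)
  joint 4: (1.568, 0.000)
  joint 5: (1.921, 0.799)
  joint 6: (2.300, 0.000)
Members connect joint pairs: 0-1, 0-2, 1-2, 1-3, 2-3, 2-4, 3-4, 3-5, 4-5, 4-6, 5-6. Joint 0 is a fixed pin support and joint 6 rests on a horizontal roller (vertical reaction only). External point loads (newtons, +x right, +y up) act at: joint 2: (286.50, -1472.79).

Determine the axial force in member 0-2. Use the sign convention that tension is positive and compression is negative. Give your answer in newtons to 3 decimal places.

N=7 nodes, M=11 members, R=3 reactions → 2N=14, M+R=14
member 0 (0-1): L=0.8981, (cx,cy)=(0.4320,0.9019)
member 1 (0-2): L=0.7620, (cx,cy)=(1.0000,0.0000)
member 2 (1-2): L=0.8922, (cx,cy)=(0.4192,-0.9079)
member 3 (1-3): L=0.7728, (cx,cy)=(0.9990,-0.0453)
member 4 (2-3): L=0.8712, (cx,cy)=(0.4568,0.8896)
member 5 (2-4): L=0.8060, (cx,cy)=(1.0000,0.0000)
member 6 (3-4): L=0.8758, (cx,cy)=(0.4658,-0.8849)
member 7 (3-5): L=0.7614, (cx,cy)=(0.9995,0.0315)
member 8 (4-5): L=0.8735, (cx,cy)=(0.4041,0.9147)
member 9 (4-6): L=0.7320, (cx,cy)=(1.0000,0.0000)
member 10 (5-6): L=0.8843, (cx,cy)=(0.4286,-0.9035)
solve A·x = −loads:
  F[0-1] = -1092.0066 N (compression)
  F[0-2] = +758.2545 N (tension)
  F[1-2] = +1132.0160 N (tension)
  F[1-3] = -947.2680 N (compression)
  F[2-3] = +500.2951 N (tension)
  F[2-4] = +717.7465 N (tension)
  F[3-4] = -567.5859 N (compression)
  F[3-5] = -453.5674 N (compression)
  F[4-5] = +549.0713 N (tension)
  F[4-6] = +231.4517 N (tension)
  F[5-6] = -540.0528 N (compression)
  Rx@0 = -286.5000 N
  Ry@0 = +984.8483 N
  Ry@6 = +487.9417 N

758.254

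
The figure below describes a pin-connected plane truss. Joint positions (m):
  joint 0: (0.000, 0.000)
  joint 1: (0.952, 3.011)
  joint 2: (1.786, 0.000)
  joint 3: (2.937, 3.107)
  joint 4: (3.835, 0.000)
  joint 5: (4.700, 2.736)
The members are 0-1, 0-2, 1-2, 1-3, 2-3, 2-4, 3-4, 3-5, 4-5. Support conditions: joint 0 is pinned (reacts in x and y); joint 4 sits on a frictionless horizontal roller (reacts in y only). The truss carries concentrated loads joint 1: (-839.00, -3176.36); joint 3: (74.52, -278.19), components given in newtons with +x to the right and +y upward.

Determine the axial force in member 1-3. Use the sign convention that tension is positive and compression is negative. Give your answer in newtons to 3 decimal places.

N=6 nodes, M=9 members, R=3 reactions → 2N=12, M+R=12
member 0 (0-1): L=3.1579, (cx,cy)=(0.3015,0.9535)
member 1 (0-2): L=1.7860, (cx,cy)=(1.0000,0.0000)
member 2 (1-2): L=3.1244, (cx,cy)=(0.2669,-0.9637)
member 3 (1-3): L=1.9873, (cx,cy)=(0.9988,0.0483)
member 4 (2-3): L=3.3133, (cx,cy)=(0.3474,0.9377)
member 5 (2-4): L=2.0490, (cx,cy)=(1.0000,0.0000)
member 6 (3-4): L=3.2342, (cx,cy)=(0.2777,-0.9607)
member 7 (3-5): L=1.8016, (cx,cy)=(0.9786,-0.2059)
member 8 (4-5): L=2.8695, (cx,cy)=(0.3014,0.9535)
solve A·x = −loads:
  F[0-1] = -3200.2413 N (compression)
  F[0-2] = +200.2800 N (tension)
  F[1-2] = -134.2221 N (compression)
  F[1-3] = -90.0366 N (compression)
  F[2-3] = +137.9425 N (tension)
  F[2-4] = +116.5326 N (tension)
  F[3-4] = -419.6952 N (compression)
  F[3-5] = -0.0000 N (tension)
  F[4-5] = +0.0000 N (tension)
  Rx@0 = +764.4800 N
  Ry@0 = +3051.3575 N
  Ry@4 = +403.1925 N

-90.037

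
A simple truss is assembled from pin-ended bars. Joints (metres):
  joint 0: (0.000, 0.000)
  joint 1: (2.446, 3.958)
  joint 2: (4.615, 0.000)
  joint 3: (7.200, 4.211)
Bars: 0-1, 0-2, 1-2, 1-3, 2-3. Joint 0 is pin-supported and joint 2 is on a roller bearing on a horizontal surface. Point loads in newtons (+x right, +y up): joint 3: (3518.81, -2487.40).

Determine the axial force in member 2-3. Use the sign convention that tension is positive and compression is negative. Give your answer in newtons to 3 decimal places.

-3244.406

N=4 nodes, M=5 members, R=3 reactions → 2N=8, M+R=8
member 0 (0-1): L=4.6528, (cx,cy)=(0.5257,0.8507)
member 1 (0-2): L=4.6150, (cx,cy)=(1.0000,0.0000)
member 2 (1-2): L=4.5133, (cx,cy)=(0.4806,-0.8770)
member 3 (1-3): L=4.7607, (cx,cy)=(0.9986,0.0531)
member 4 (2-3): L=4.9411, (cx,cy)=(0.5232,0.8522)
solve A·x = −loads:
  F[0-1] = +5412.2627 N (tension)
  F[0-2] = +673.5654 N (tension)
  F[1-2] = -4933.4897 N (compression)
  F[1-3] = +5223.5345 N (tension)
  F[2-3] = -3244.4062 N (compression)
  Rx@0 = -3518.8100 N
  Ry@0 = -4604.0386 N
  Ry@2 = +7091.4386 N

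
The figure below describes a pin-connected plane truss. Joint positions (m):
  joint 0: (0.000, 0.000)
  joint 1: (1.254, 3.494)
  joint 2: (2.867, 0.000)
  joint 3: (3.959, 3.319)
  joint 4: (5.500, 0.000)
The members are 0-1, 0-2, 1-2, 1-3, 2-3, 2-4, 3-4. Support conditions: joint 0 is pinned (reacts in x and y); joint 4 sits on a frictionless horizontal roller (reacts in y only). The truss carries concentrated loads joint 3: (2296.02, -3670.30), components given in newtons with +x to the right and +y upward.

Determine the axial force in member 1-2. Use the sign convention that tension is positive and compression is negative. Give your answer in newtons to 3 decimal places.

N=5 nodes, M=7 members, R=3 reactions → 2N=10, M+R=10
member 0 (0-1): L=3.7122, (cx,cy)=(0.3378,0.9412)
member 1 (0-2): L=2.8670, (cx,cy)=(1.0000,0.0000)
member 2 (1-2): L=3.8484, (cx,cy)=(0.4191,-0.9079)
member 3 (1-3): L=2.7107, (cx,cy)=(0.9979,-0.0646)
member 4 (2-3): L=3.4940, (cx,cy)=(0.3125,0.9499)
member 5 (2-4): L=2.6330, (cx,cy)=(1.0000,0.0000)
member 6 (3-4): L=3.6593, (cx,cy)=(0.4211,-0.9070)
solve A·x = −loads:
  F[0-1] = +379.5007 N (tension)
  F[0-2] = +2167.8233 N (tension)
  F[1-2] = -414.9455 N (compression)
  F[1-3] = +302.7488 N (tension)
  F[2-3] = +396.6051 N (tension)
  F[2-4] = +1869.9505 N (tension)
  F[3-4] = -4440.4290 N (compression)
  Rx@0 = -2296.0200 N
  Ry@0 = -357.1924 N
  Ry@4 = +4027.4924 N

-414.945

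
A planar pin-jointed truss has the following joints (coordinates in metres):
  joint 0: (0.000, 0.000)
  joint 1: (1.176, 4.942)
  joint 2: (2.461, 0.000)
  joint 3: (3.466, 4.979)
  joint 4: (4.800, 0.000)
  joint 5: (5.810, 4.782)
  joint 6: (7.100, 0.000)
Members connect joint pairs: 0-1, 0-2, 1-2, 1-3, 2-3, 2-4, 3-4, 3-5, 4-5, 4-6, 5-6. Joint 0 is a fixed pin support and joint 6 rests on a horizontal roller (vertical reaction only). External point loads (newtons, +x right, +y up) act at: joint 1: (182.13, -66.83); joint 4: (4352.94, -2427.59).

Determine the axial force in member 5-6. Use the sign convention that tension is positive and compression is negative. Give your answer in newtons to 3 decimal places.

N=7 nodes, M=11 members, R=3 reactions → 2N=14, M+R=14
member 0 (0-1): L=5.0800, (cx,cy)=(0.2315,0.9728)
member 1 (0-2): L=2.4610, (cx,cy)=(1.0000,0.0000)
member 2 (1-2): L=5.1063, (cx,cy)=(0.2516,-0.9678)
member 3 (1-3): L=2.2903, (cx,cy)=(0.9999,0.0162)
member 4 (2-3): L=5.0794, (cx,cy)=(0.1979,0.9802)
member 5 (2-4): L=2.3390, (cx,cy)=(1.0000,0.0000)
member 6 (3-4): L=5.1546, (cx,cy)=(0.2588,-0.9659)
member 7 (3-5): L=2.3523, (cx,cy)=(0.9965,-0.0837)
member 8 (4-5): L=4.8875, (cx,cy)=(0.2066,0.9784)
member 9 (4-6): L=2.3000, (cx,cy)=(1.0000,0.0000)
member 10 (5-6): L=4.9529, (cx,cy)=(0.2605,-0.9655)
solve A·x = −loads:
  F[0-1] = -735.3660 N (compression)
  F[0-2] = +4705.3045 N (tension)
  F[1-2] = +661.4644 N (tension)
  F[1-3] = -518.8888 N (compression)
  F[2-3] = -653.0887 N (compression)
  F[2-4] = +5000.9795 N (tension)
  F[3-4] = +744.5864 N (tension)
  F[3-5] = -843.7006 N (compression)
  F[4-5] = +1746.0592 N (tension)
  F[4-6] = +479.9139 N (tension)
  F[5-6] = -1842.6242 N (compression)
  Rx@0 = -4535.0700 N
  Ry@0 = +715.3903 N
  Ry@6 = +1779.0297 N

-1842.624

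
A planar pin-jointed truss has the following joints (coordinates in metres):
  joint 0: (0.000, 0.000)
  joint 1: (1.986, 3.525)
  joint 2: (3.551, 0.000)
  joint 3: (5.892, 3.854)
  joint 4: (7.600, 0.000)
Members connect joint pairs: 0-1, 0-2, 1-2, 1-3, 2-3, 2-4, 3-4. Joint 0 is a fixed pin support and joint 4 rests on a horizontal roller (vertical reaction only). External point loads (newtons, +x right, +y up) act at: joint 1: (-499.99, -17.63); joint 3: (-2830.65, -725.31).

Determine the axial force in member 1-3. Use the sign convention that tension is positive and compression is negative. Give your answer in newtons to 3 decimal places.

-1305.119

N=5 nodes, M=7 members, R=3 reactions → 2N=10, M+R=10
member 0 (0-1): L=4.0460, (cx,cy)=(0.4909,0.8712)
member 1 (0-2): L=3.5510, (cx,cy)=(1.0000,0.0000)
member 2 (1-2): L=3.8568, (cx,cy)=(0.4058,-0.9140)
member 3 (1-3): L=3.9198, (cx,cy)=(0.9965,0.0839)
member 4 (2-3): L=4.5093, (cx,cy)=(0.5192,0.8547)
member 5 (2-4): L=4.0490, (cx,cy)=(1.0000,0.0000)
member 6 (3-4): L=4.2155, (cx,cy)=(0.4052,-0.9142)
solve A·x = −loads:
  F[0-1] = -2115.8009 N (compression)
  F[0-2] = -2292.0788 N (compression)
  F[1-2] = +1877.7342 N (tension)
  F[1-3] = -1305.1187 N (compression)
  F[2-3] = -2007.9936 N (compression)
  F[2-4] = -487.6830 N (compression)
  F[3-4] = +1203.6510 N (tension)
  Rx@0 = +3330.6400 N
  Ry@0 = +1843.3677 N
  Ry@4 = -1100.4277 N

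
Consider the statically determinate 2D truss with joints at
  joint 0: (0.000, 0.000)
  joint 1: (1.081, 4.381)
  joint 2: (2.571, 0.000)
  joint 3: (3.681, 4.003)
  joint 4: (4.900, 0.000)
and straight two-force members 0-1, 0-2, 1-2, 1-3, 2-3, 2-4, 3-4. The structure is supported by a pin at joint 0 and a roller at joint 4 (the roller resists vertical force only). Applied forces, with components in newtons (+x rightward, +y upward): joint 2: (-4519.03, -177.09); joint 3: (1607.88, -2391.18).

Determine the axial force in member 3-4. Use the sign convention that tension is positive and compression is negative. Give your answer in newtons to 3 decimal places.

-3347.981

N=5 nodes, M=7 members, R=3 reactions → 2N=10, M+R=10
member 0 (0-1): L=4.5124, (cx,cy)=(0.2396,0.9709)
member 1 (0-2): L=2.5710, (cx,cy)=(1.0000,0.0000)
member 2 (1-2): L=4.6274, (cx,cy)=(0.3220,-0.9467)
member 3 (1-3): L=2.6273, (cx,cy)=(0.9896,-0.1439)
member 4 (2-3): L=4.1540, (cx,cy)=(0.2672,0.9636)
member 5 (2-4): L=2.3290, (cx,cy)=(1.0000,0.0000)
member 6 (3-4): L=4.1845, (cx,cy)=(0.2913,-0.9566)
solve A·x = −loads:
  F[0-1] = +653.5307 N (tension)
  F[0-2] = -3067.7113 N (compression)
  F[1-2] = -730.3482 N (compression)
  F[1-3] = +395.8457 N (tension)
  F[2-3] = +901.3148 N (tension)
  F[2-4] = +975.3128 N (tension)
  F[3-4] = -3347.9806 N (compression)
  Rx@0 = +2911.1500 N
  Ry@0 = -634.5005 N
  Ry@4 = +3202.7705 N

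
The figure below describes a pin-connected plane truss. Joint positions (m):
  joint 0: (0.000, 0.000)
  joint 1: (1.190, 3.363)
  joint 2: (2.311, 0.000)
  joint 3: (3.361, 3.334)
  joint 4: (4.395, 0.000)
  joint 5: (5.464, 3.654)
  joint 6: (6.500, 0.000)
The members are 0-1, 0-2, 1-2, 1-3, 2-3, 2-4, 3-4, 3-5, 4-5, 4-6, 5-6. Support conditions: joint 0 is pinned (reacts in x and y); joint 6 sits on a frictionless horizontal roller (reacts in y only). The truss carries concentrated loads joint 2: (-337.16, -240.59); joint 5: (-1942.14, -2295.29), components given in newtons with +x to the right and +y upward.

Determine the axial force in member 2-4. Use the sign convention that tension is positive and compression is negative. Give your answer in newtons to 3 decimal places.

-392.184

N=7 nodes, M=11 members, R=3 reactions → 2N=14, M+R=14
member 0 (0-1): L=3.5673, (cx,cy)=(0.3336,0.9427)
member 1 (0-2): L=2.3110, (cx,cy)=(1.0000,0.0000)
member 2 (1-2): L=3.5449, (cx,cy)=(0.3162,-0.9487)
member 3 (1-3): L=2.1712, (cx,cy)=(0.9999,-0.0134)
member 4 (2-3): L=3.4954, (cx,cy)=(0.3004,0.9538)
member 5 (2-4): L=2.0840, (cx,cy)=(1.0000,0.0000)
member 6 (3-4): L=3.4907, (cx,cy)=(0.2962,-0.9551)
member 7 (3-5): L=2.1272, (cx,cy)=(0.9886,0.1504)
member 8 (4-5): L=3.8072, (cx,cy)=(0.2808,0.9598)
member 9 (4-6): L=2.1050, (cx,cy)=(1.0000,0.0000)
member 10 (5-6): L=3.7980, (cx,cy)=(0.2728,-0.9621)
solve A·x = −loads:
  F[0-1] = -1710.6509 N (compression)
  F[0-2] = -1708.6568 N (compression)
  F[1-2] = +1715.5734 N (tension)
  F[1-3] = -1113.2544 N (compression)
  F[2-3] = -1454.1023 N (compression)
  F[2-4] = -392.1843 N (compression)
  F[3-4] = +1136.0094 N (tension)
  F[3-5] = -1908.1776 N (compression)
  F[4-5] = -1130.5054 N (compression)
  F[4-6] = +261.7541 N (tension)
  F[5-6] = -959.6033 N (compression)
  Rx@0 = +2279.3000 N
  Ry@0 = +1612.6664 N
  Ry@6 = +923.2136 N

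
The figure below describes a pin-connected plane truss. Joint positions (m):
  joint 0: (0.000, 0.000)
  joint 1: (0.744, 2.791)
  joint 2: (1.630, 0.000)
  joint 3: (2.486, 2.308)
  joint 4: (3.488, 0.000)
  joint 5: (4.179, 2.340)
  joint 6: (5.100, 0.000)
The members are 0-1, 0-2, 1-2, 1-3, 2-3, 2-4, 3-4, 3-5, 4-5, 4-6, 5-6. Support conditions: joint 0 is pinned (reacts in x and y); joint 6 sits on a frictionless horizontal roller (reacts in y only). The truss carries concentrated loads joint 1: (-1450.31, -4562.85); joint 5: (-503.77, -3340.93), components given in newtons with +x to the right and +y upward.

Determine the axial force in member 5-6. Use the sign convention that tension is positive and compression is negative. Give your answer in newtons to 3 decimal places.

-2555.998

N=7 nodes, M=11 members, R=3 reactions → 2N=14, M+R=14
member 0 (0-1): L=2.8885, (cx,cy)=(0.2576,0.9663)
member 1 (0-2): L=1.6300, (cx,cy)=(1.0000,0.0000)
member 2 (1-2): L=2.9283, (cx,cy)=(0.3026,-0.9531)
member 3 (1-3): L=1.8077, (cx,cy)=(0.9636,-0.2672)
member 4 (2-3): L=2.4616, (cx,cy)=(0.3477,0.9376)
member 5 (2-4): L=1.8580, (cx,cy)=(1.0000,0.0000)
member 6 (3-4): L=2.5161, (cx,cy)=(0.3982,-0.9173)
member 7 (3-5): L=1.6933, (cx,cy)=(0.9998,0.0189)
member 8 (4-5): L=2.4399, (cx,cy)=(0.2832,0.9591)
member 9 (4-6): L=1.6120, (cx,cy)=(1.0000,0.0000)
member 10 (5-6): L=2.5147, (cx,cy)=(0.3662,-0.9305)
solve A·x = −loads:
  F[0-1] = -5718.3222 N (compression)
  F[0-2] = -481.1748 N (compression)
  F[1-2] = +1114.5310 N (tension)
  F[1-3] = -373.3929 N (compression)
  F[2-3] = -1132.9983 N (compression)
  F[2-4] = +250.0343 N (tension)
  F[3-4] = +1025.3720 N (tension)
  F[3-5] = -1162.3477 N (compression)
  F[4-5] = -980.7102 N (compression)
  F[4-6] = +936.1162 N (tension)
  F[5-6] = -2555.9984 N (compression)
  Rx@0 = +1954.0800 N
  Ry@0 = +5525.3741 N
  Ry@6 = +2378.4059 N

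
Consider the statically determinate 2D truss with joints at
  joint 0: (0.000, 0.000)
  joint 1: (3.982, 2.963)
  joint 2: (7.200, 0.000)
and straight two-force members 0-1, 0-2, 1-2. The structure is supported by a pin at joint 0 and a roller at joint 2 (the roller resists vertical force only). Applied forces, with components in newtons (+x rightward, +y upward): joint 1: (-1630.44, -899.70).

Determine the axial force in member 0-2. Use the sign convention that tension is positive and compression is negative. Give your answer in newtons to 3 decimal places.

-188.309

N=3 nodes, M=3 members, R=3 reactions → 2N=6, M+R=6
member 0 (0-1): L=4.9634, (cx,cy)=(0.8023,0.5970)
member 1 (0-2): L=7.2000, (cx,cy)=(1.0000,0.0000)
member 2 (1-2): L=4.3743, (cx,cy)=(0.7357,-0.6774)
solve A·x = −loads:
  F[0-1] = -1797.5699 N (compression)
  F[0-2] = -188.3092 N (compression)
  F[1-2] = +255.9756 N (tension)
  Rx@0 = +1630.4400 N
  Ry@0 = +1073.0873 N
  Ry@2 = -173.3873 N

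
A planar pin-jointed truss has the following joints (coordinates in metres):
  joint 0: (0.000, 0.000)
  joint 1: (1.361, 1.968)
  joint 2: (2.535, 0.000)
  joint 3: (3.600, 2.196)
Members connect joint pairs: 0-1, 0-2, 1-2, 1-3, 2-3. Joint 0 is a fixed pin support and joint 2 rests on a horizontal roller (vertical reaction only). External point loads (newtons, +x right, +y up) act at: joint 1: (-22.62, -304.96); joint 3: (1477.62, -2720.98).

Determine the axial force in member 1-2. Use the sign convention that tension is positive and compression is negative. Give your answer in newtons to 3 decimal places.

-2642.853

N=4 nodes, M=5 members, R=3 reactions → 2N=8, M+R=8
member 0 (0-1): L=2.3928, (cx,cy)=(0.5688,0.8225)
member 1 (0-2): L=2.5350, (cx,cy)=(1.0000,0.0000)
member 2 (1-2): L=2.2916, (cx,cy)=(0.5123,-0.8588)
member 3 (1-3): L=2.2506, (cx,cy)=(0.9949,0.1013)
member 4 (2-3): L=2.4406, (cx,cy)=(0.4364,0.8998)
solve A·x = −loads:
  F[0-1] = +2753.0977 N (tension)
  F[0-2] = -110.9537 N (compression)
  F[1-2] = -2642.8526 N (compression)
  F[1-3] = +2957.7564 N (tension)
  F[2-3] = -3357.1040 N (compression)
  Rx@0 = -1455.0000 N
  Ry@0 = -2264.3621 N
  Ry@2 = +5290.3021 N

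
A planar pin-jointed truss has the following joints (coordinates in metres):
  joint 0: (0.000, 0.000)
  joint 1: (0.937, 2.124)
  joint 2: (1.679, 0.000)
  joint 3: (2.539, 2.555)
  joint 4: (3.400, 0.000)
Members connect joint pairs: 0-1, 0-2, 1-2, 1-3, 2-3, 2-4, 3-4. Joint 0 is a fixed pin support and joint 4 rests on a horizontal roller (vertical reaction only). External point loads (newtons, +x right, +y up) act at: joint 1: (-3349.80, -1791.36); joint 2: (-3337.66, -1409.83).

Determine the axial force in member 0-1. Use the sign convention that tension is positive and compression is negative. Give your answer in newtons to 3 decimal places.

-4485.543

N=5 nodes, M=7 members, R=3 reactions → 2N=10, M+R=10
member 0 (0-1): L=2.3215, (cx,cy)=(0.4036,0.9149)
member 1 (0-2): L=1.6790, (cx,cy)=(1.0000,0.0000)
member 2 (1-2): L=2.2499, (cx,cy)=(0.3298,-0.9441)
member 3 (1-3): L=1.6590, (cx,cy)=(0.9657,0.2598)
member 4 (2-3): L=2.6959, (cx,cy)=(0.3190,0.9478)
member 5 (2-4): L=1.7210, (cx,cy)=(1.0000,0.0000)
member 6 (3-4): L=2.6962, (cx,cy)=(0.3193,-0.9476)
solve A·x = −loads:
  F[0-1] = -4485.5427 N (compression)
  F[0-2] = -4877.0098 N (compression)
  F[1-2] = +2640.1839 N (tension)
  F[1-3] = +692.4032 N (tension)
  F[2-3] = -1142.3259 N (compression)
  F[2-4] = -304.2160 N (compression)
  F[3-4] = +952.6351 N (tension)
  Rx@0 = +6687.4600 N
  Ry@0 = +4103.9448 N
  Ry@4 = -902.7548 N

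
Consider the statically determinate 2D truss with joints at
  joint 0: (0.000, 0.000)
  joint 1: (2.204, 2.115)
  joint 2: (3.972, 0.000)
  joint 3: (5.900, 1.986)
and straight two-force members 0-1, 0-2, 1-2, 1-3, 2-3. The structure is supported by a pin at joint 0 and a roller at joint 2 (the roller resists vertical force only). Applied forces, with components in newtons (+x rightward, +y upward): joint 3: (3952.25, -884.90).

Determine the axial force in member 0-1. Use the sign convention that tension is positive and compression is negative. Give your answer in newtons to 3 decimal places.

3474.426

N=4 nodes, M=5 members, R=3 reactions → 2N=8, M+R=8
member 0 (0-1): L=3.0546, (cx,cy)=(0.7215,0.6924)
member 1 (0-2): L=3.9720, (cx,cy)=(1.0000,0.0000)
member 2 (1-2): L=2.7566, (cx,cy)=(0.6414,-0.7672)
member 3 (1-3): L=3.6983, (cx,cy)=(0.9994,-0.0349)
member 4 (2-3): L=2.7679, (cx,cy)=(0.6966,0.7175)
solve A·x = −loads:
  F[0-1] = +3474.4262 N (tension)
  F[0-2] = +1445.3657 N (tension)
  F[1-2] = -3347.1665 N (compression)
  F[1-3] = +4656.4605 N (tension)
  F[2-3] = -1006.9268 N (compression)
  Rx@0 = -3952.2500 N
  Ry@0 = -2405.6535 N
  Ry@2 = +3290.5535 N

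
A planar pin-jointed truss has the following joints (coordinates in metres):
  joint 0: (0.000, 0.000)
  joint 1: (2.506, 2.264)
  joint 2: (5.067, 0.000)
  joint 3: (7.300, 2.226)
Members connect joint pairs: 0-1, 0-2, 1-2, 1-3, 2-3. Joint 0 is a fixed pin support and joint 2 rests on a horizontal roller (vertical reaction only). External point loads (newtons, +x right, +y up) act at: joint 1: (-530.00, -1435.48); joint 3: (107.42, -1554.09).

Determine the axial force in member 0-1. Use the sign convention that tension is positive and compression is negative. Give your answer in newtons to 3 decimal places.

-343.499

N=4 nodes, M=5 members, R=3 reactions → 2N=8, M+R=8
member 0 (0-1): L=3.3772, (cx,cy)=(0.7420,0.6704)
member 1 (0-2): L=5.0670, (cx,cy)=(1.0000,0.0000)
member 2 (1-2): L=3.4182, (cx,cy)=(0.7492,-0.6623)
member 3 (1-3): L=4.7942, (cx,cy)=(1.0000,-0.0079)
member 4 (2-3): L=3.1530, (cx,cy)=(0.7082,0.7060)
solve A·x = −loads:
  F[0-1] = -343.4985 N (compression)
  F[0-2] = -167.6950 N (compression)
  F[1-2] = -1839.4421 N (compression)
  F[1-3] = +1653.3032 N (tension)
  F[2-3] = -2182.7117 N (compression)
  Rx@0 = +422.5800 N
  Ry@0 = +230.2712 N
  Ry@2 = +2759.2988 N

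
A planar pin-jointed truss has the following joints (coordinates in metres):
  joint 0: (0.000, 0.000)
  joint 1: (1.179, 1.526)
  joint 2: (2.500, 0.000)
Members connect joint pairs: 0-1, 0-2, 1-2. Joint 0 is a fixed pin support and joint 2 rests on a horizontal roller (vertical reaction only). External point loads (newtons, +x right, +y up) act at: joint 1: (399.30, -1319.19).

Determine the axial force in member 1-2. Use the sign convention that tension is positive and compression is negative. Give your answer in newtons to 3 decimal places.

-1145.223

N=3 nodes, M=3 members, R=3 reactions → 2N=6, M+R=6
member 0 (0-1): L=1.9284, (cx,cy)=(0.6114,0.7913)
member 1 (0-2): L=2.5000, (cx,cy)=(1.0000,0.0000)
member 2 (1-2): L=2.0183, (cx,cy)=(0.6545,-0.7561)
solve A·x = −loads:
  F[0-1] = -572.8671 N (compression)
  F[0-2] = +749.5443 N (tension)
  F[1-2] = -1145.2227 N (compression)
  Rx@0 = -399.3000 N
  Ry@0 = +453.3273 N
  Ry@2 = +865.8627 N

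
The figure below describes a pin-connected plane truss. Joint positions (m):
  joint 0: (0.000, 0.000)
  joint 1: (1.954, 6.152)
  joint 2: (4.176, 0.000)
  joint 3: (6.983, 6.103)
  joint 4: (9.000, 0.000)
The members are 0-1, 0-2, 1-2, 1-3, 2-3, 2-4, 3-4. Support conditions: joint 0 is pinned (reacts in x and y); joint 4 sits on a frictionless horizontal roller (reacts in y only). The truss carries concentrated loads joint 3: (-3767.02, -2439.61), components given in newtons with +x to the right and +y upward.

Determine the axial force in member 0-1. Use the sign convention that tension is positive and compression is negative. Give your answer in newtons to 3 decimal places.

-3253.873

N=5 nodes, M=7 members, R=3 reactions → 2N=10, M+R=10
member 0 (0-1): L=6.4549, (cx,cy)=(0.3027,0.9531)
member 1 (0-2): L=4.1760, (cx,cy)=(1.0000,0.0000)
member 2 (1-2): L=6.5410, (cx,cy)=(0.3397,-0.9405)
member 3 (1-3): L=5.0292, (cx,cy)=(1.0000,-0.0097)
member 4 (2-3): L=6.7176, (cx,cy)=(0.4179,0.9085)
member 5 (2-4): L=4.8240, (cx,cy)=(1.0000,0.0000)
member 6 (3-4): L=6.4277, (cx,cy)=(0.3138,-0.9495)
solve A·x = −loads:
  F[0-1] = -3253.8726 N (compression)
  F[0-2] = -2782.0154 N (compression)
  F[1-2] = +3319.1691 N (tension)
  F[1-3] = -2112.6418 N (compression)
  F[2-3] = -3436.1523 N (compression)
  F[2-4] = -218.6516 N (compression)
  F[3-4] = +696.7871 N (tension)
  Rx@0 = +3767.0200 N
  Ry@0 = +3101.2018 N
  Ry@4 = -661.5918 N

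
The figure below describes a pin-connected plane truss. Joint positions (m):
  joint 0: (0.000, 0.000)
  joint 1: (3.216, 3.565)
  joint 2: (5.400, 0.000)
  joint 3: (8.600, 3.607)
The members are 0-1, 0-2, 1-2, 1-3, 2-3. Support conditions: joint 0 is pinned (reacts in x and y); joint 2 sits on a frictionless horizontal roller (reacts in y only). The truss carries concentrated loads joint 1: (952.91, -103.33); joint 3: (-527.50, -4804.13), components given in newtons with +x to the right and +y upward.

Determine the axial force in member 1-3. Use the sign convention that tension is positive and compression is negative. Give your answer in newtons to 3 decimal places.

N=4 nodes, M=5 members, R=3 reactions → 2N=8, M+R=8
member 0 (0-1): L=4.8012, (cx,cy)=(0.6698,0.7425)
member 1 (0-2): L=5.4000, (cx,cy)=(1.0000,0.0000)
member 2 (1-2): L=4.1808, (cx,cy)=(0.5224,-0.8527)
member 3 (1-3): L=5.3842, (cx,cy)=(1.0000,0.0078)
member 4 (2-3): L=4.8219, (cx,cy)=(0.6636,0.7480)
solve A·x = −loads:
  F[0-1] = +4150.5414 N (tension)
  F[0-2] = -2354.7360 N (compression)
  F[1-2] = -3700.9646 N (compression)
  F[1-3] = +3760.6906 N (tension)
  F[2-3] = -6461.4232 N (compression)
  Rx@0 = -425.4100 N
  Ry@0 = -3081.8472 N
  Ry@2 = +7989.3072 N

3760.691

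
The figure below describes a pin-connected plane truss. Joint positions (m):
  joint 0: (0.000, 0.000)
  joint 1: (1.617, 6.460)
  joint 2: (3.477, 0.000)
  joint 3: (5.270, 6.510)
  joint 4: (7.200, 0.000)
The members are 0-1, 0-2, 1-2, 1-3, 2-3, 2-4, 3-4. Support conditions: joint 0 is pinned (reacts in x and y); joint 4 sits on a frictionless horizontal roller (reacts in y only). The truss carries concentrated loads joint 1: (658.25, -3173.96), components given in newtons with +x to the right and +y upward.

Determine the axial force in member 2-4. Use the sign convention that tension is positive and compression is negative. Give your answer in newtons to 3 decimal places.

N=5 nodes, M=7 members, R=3 reactions → 2N=10, M+R=10
member 0 (0-1): L=6.6593, (cx,cy)=(0.2428,0.9701)
member 1 (0-2): L=3.4770, (cx,cy)=(1.0000,0.0000)
member 2 (1-2): L=6.7224, (cx,cy)=(0.2767,-0.9610)
member 3 (1-3): L=3.6533, (cx,cy)=(0.9999,0.0137)
member 4 (2-3): L=6.7524, (cx,cy)=(0.2655,0.9641)
member 5 (2-4): L=3.7230, (cx,cy)=(1.0000,0.0000)
member 6 (3-4): L=6.7901, (cx,cy)=(0.2842,-0.9588)
solve A·x = −loads:
  F[0-1] = -1928.2541 N (compression)
  F[0-2] = +1126.4654 N (tension)
  F[1-2] = -1367.0242 N (compression)
  F[1-3] = -748.3000 N (compression)
  F[2-3] = +1362.5710 N (tension)
  F[2-4] = +386.4195 N (tension)
  F[3-4] = -1359.4892 N (compression)
  Rx@0 = -658.2500 N
  Ry@0 = +1870.5450 N
  Ry@4 = +1303.4150 N

386.420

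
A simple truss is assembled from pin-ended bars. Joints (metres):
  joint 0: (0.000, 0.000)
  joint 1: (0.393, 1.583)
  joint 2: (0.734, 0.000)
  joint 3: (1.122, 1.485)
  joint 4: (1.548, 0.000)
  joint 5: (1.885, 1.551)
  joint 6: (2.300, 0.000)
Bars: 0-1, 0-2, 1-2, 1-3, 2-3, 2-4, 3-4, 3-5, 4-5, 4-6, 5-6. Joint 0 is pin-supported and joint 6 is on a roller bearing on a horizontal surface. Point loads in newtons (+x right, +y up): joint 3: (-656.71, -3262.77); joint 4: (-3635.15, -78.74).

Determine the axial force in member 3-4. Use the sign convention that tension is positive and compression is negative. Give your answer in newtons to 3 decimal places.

-1242.250

N=7 nodes, M=11 members, R=3 reactions → 2N=14, M+R=14
member 0 (0-1): L=1.6311, (cx,cy)=(0.2409,0.9705)
member 1 (0-2): L=0.7340, (cx,cy)=(1.0000,0.0000)
member 2 (1-2): L=1.6193, (cx,cy)=(0.2106,-0.9776)
member 3 (1-3): L=0.7356, (cx,cy)=(0.9911,-0.1332)
member 4 (2-3): L=1.5349, (cx,cy)=(0.2528,0.9675)
member 5 (2-4): L=0.8140, (cx,cy)=(1.0000,0.0000)
member 6 (3-4): L=1.5449, (cx,cy)=(0.2757,-0.9612)
member 7 (3-5): L=0.7658, (cx,cy)=(0.9963,0.0862)
member 8 (4-5): L=1.5872, (cx,cy)=(0.2123,0.9772)
member 9 (4-6): L=0.7520, (cx,cy)=(1.0000,0.0000)
member 10 (5-6): L=1.6056, (cx,cy)=(0.2585,-0.9660)
solve A·x = −loads:
  F[0-1] = -2185.2381 N (compression)
  F[0-2] = -3765.3303 N (compression)
  F[1-2] = +2308.7689 N (tension)
  F[1-3] = -1021.8277 N (compression)
  F[2-3] = -2332.7643 N (compression)
  F[2-4] = -2689.4351 N (compression)
  F[3-4] = -1242.2497 N (compression)
  F[3-5] = -605.4208 N (compression)
  F[4-5] = +1302.5268 N (tension)
  F[4-6] = +326.6094 N (tension)
  F[5-6] = -1263.5936 N (compression)
  Rx@0 = +4291.8600 N
  Ry@0 = +2120.8565 N
  Ry@6 = +1220.6535 N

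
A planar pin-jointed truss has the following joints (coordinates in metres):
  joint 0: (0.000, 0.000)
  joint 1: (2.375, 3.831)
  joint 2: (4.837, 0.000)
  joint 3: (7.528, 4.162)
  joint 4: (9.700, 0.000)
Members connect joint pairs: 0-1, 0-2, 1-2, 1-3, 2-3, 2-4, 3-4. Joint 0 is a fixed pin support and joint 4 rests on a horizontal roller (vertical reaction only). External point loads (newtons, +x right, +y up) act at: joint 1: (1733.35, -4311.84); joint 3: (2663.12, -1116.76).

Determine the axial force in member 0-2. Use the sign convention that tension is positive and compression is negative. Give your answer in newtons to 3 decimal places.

5437.300

N=5 nodes, M=7 members, R=3 reactions → 2N=10, M+R=10
member 0 (0-1): L=4.5075, (cx,cy)=(0.5269,0.8499)
member 1 (0-2): L=4.8370, (cx,cy)=(1.0000,0.0000)
member 2 (1-2): L=4.5539, (cx,cy)=(0.5406,-0.8413)
member 3 (1-3): L=5.1636, (cx,cy)=(0.9979,0.0641)
member 4 (2-3): L=4.9562, (cx,cy)=(0.5430,0.8398)
member 5 (2-4): L=4.8630, (cx,cy)=(1.0000,0.0000)
member 6 (3-4): L=4.6947, (cx,cy)=(0.4627,-0.8865)
solve A·x = −loads:
  F[0-1] = -1975.3678 N (compression)
  F[0-2] = +5437.3000 N (tension)
  F[1-2] = -3209.1033 N (compression)
  F[1-3] = -1041.3666 N (compression)
  F[2-3] = +3214.8255 N (tension)
  F[2-4] = +1956.8282 N (tension)
  F[3-4] = -4229.5774 N (compression)
  Rx@0 = -4396.4700 N
  Ry@0 = +1678.9135 N
  Ry@4 = +3749.6865 N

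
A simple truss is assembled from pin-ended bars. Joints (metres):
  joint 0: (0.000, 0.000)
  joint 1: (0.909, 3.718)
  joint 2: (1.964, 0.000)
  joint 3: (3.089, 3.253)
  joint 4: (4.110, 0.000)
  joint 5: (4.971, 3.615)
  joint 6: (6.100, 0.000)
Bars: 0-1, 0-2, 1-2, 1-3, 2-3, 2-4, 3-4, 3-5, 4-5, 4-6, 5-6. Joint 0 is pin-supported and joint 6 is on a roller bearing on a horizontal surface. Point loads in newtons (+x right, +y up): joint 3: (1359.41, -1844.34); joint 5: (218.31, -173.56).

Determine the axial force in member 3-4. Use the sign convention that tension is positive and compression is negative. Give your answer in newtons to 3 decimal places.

-2010.207

N=7 nodes, M=11 members, R=3 reactions → 2N=14, M+R=14
member 0 (0-1): L=3.8275, (cx,cy)=(0.2375,0.9714)
member 1 (0-2): L=1.9640, (cx,cy)=(1.0000,0.0000)
member 2 (1-2): L=3.8648, (cx,cy)=(0.2730,-0.9620)
member 3 (1-3): L=2.2290, (cx,cy)=(0.9780,-0.2086)
member 4 (2-3): L=3.4420, (cx,cy)=(0.3268,0.9451)
member 5 (2-4): L=2.1460, (cx,cy)=(1.0000,0.0000)
member 6 (3-4): L=3.4095, (cx,cy)=(0.2995,-0.9541)
member 7 (3-5): L=1.9165, (cx,cy)=(0.9820,0.1889)
member 8 (4-5): L=3.7161, (cx,cy)=(0.2317,0.9728)
member 9 (4-6): L=1.9900, (cx,cy)=(1.0000,0.0000)
member 10 (5-6): L=3.7872, (cx,cy)=(0.2981,-0.9545)
solve A·x = −loads:
  F[0-1] = -90.7785 N (compression)
  F[0-2] = +1599.2791 N (tension)
  F[1-2] = +102.6561 N (tension)
  F[1-3] = -50.6973 N (compression)
  F[2-3] = -104.4962 N (compression)
  F[2-4] = +1661.4556 N (tension)
  F[3-4] = -2010.2072 N (compression)
  F[3-5] = -856.5874 N (compression)
  F[4-5] = +1971.6058 N (tension)
  F[4-6] = +602.6701 N (tension)
  F[5-6] = -2021.6394 N (compression)
  Rx@0 = -1577.7200 N
  Ry@0 = +88.1812 N
  Ry@6 = +1929.7188 N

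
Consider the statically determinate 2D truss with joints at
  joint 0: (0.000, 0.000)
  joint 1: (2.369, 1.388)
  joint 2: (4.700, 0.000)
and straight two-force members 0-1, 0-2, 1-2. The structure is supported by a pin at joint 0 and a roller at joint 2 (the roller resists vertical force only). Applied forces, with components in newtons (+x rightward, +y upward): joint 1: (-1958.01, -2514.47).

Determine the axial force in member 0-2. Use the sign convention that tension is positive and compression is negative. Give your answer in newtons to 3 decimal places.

1157.375

N=3 nodes, M=3 members, R=3 reactions → 2N=6, M+R=6
member 0 (0-1): L=2.7457, (cx,cy)=(0.8628,0.5055)
member 1 (0-2): L=4.7000, (cx,cy)=(1.0000,0.0000)
member 2 (1-2): L=2.7130, (cx,cy)=(0.8592,-0.5116)
solve A·x = −loads:
  F[0-1] = -3610.7304 N (compression)
  F[0-2] = +1157.3751 N (tension)
  F[1-2] = -1347.0195 N (compression)
  Rx@0 = +1958.0100 N
  Ry@0 = +1825.3080 N
  Ry@2 = +689.1620 N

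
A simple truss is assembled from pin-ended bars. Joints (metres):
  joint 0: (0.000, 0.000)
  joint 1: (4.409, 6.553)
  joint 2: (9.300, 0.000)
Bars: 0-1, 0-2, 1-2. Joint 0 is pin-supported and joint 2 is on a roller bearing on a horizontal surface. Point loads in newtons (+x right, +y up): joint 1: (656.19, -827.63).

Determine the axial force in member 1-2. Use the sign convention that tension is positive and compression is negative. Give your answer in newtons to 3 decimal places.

-1066.563

N=3 nodes, M=3 members, R=3 reactions → 2N=6, M+R=6
member 0 (0-1): L=7.8982, (cx,cy)=(0.5582,0.8297)
member 1 (0-2): L=9.3000, (cx,cy)=(1.0000,0.0000)
member 2 (1-2): L=8.1770, (cx,cy)=(0.5981,-0.8014)
solve A·x = −loads:
  F[0-1] = +32.6688 N (tension)
  F[0-2] = +637.9533 N (tension)
  F[1-2] = -1066.5627 N (compression)
  Rx@0 = -656.1900 N
  Ry@0 = -27.1048 N
  Ry@2 = +854.7348 N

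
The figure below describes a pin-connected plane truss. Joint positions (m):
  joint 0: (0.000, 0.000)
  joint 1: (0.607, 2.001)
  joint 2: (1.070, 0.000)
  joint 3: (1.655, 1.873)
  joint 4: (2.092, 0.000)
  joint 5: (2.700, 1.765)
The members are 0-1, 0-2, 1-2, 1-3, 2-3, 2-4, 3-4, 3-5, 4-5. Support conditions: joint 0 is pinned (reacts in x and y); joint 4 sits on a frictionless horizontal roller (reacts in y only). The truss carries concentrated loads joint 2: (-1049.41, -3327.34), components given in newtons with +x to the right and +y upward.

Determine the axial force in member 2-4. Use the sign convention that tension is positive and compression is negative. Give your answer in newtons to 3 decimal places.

N=6 nodes, M=9 members, R=3 reactions → 2N=12, M+R=12
member 0 (0-1): L=2.0910, (cx,cy)=(0.2903,0.9569)
member 1 (0-2): L=1.0700, (cx,cy)=(1.0000,0.0000)
member 2 (1-2): L=2.0539, (cx,cy)=(0.2254,-0.9743)
member 3 (1-3): L=1.0558, (cx,cy)=(0.9926,-0.1212)
member 4 (2-3): L=1.9622, (cx,cy)=(0.2981,0.9545)
member 5 (2-4): L=1.0220, (cx,cy)=(1.0000,0.0000)
member 6 (3-4): L=1.9233, (cx,cy)=(0.2272,-0.9738)
member 7 (3-5): L=1.0506, (cx,cy)=(0.9947,-0.1028)
member 8 (4-5): L=1.8668, (cx,cy)=(0.3257,0.9455)
solve A·x = −loads:
  F[0-1] = -1698.6415 N (compression)
  F[0-2] = -556.3180 N (compression)
  F[1-2] = +1780.5806 N (tension)
  F[1-3] = -901.1326 N (compression)
  F[2-3] = +1668.4650 N (tension)
  F[2-4] = +397.0662 N (tension)
  F[3-4] = -1747.5492 N (compression)
  F[3-5] = -0.0000 N (compression)
  F[4-5] = +0.0000 N (tension)
  Rx@0 = +1049.4100 N
  Ry@0 = +1625.4978 N
  Ry@4 = +1701.8422 N

397.066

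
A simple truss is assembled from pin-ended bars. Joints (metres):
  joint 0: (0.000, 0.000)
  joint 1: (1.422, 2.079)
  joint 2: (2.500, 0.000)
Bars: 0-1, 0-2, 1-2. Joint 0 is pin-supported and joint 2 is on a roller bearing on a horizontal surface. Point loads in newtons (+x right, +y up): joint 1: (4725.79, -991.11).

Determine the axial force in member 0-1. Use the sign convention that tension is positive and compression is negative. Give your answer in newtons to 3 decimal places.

N=3 nodes, M=3 members, R=3 reactions → 2N=6, M+R=6
member 0 (0-1): L=2.5188, (cx,cy)=(0.5646,0.8254)
member 1 (0-2): L=2.5000, (cx,cy)=(1.0000,0.0000)
member 2 (1-2): L=2.3419, (cx,cy)=(0.4603,-0.8878)
solve A·x = −loads:
  F[0-1] = +4243.5449 N (tension)
  F[0-2] = +2330.0720 N (tension)
  F[1-2] = -5061.8839 N (compression)
  Rx@0 = -4725.7900 N
  Ry@0 = -3502.6003 N
  Ry@2 = +4493.7103 N

4243.545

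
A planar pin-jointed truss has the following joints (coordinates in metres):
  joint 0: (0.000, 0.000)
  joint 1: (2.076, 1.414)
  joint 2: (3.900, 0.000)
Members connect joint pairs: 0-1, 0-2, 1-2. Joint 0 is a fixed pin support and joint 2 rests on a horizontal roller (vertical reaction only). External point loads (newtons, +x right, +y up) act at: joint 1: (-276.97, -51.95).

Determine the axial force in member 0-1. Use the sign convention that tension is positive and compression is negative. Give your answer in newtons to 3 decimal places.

N=3 nodes, M=3 members, R=3 reactions → 2N=6, M+R=6
member 0 (0-1): L=2.5118, (cx,cy)=(0.8265,0.5629)
member 1 (0-2): L=3.9000, (cx,cy)=(1.0000,0.0000)
member 2 (1-2): L=2.3079, (cx,cy)=(0.7903,-0.6127)
solve A·x = −loads:
  F[0-1] = -221.5435 N (compression)
  F[0-2] = -93.8650 N (compression)
  F[1-2] = +118.7667 N (tension)
  Rx@0 = +276.9700 N
  Ry@0 = +124.7160 N
  Ry@2 = -72.7660 N

-221.543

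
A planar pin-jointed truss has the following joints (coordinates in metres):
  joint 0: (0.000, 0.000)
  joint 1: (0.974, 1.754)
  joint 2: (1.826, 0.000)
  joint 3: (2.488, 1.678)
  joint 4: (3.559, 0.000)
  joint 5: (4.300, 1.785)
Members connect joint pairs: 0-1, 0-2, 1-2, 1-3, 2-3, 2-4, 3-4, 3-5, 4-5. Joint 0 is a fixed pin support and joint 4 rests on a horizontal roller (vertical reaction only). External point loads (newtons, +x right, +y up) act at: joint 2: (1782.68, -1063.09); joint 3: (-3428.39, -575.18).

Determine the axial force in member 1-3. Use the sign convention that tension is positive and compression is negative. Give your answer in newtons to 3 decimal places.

-2464.999

N=6 nodes, M=9 members, R=3 reactions → 2N=12, M+R=12
member 0 (0-1): L=2.0063, (cx,cy)=(0.4855,0.8743)
member 1 (0-2): L=1.8260, (cx,cy)=(1.0000,0.0000)
member 2 (1-2): L=1.9500, (cx,cy)=(0.4369,-0.8995)
member 3 (1-3): L=1.5159, (cx,cy)=(0.9987,-0.0501)
member 4 (2-3): L=1.8039, (cx,cy)=(0.3670,0.9302)
member 5 (2-4): L=1.7330, (cx,cy)=(1.0000,0.0000)
member 6 (3-4): L=1.9907, (cx,cy)=(0.5380,-0.8429)
member 7 (3-5): L=1.8152, (cx,cy)=(0.9983,0.0589)
member 8 (4-5): L=1.9327, (cx,cy)=(0.3834,0.9236)
solve A·x = −loads:
  F[0-1] = -2639.0152 N (compression)
  F[0-2] = -364.5377 N (compression)
  F[1-2] = +2702.3394 N (tension)
  F[1-3] = -2464.9990 N (compression)
  F[2-3] = -1470.2414 N (compression)
  F[2-4] = -426.9272 N (compression)
  F[3-4] = +793.5263 N (tension)
  F[3-5] = -0.0000 N (compression)
  F[4-5] = +0.0000 N (tension)
  Rx@0 = +1645.7100 N
  Ry@0 = +2307.1625 N
  Ry@4 = -668.8925 N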